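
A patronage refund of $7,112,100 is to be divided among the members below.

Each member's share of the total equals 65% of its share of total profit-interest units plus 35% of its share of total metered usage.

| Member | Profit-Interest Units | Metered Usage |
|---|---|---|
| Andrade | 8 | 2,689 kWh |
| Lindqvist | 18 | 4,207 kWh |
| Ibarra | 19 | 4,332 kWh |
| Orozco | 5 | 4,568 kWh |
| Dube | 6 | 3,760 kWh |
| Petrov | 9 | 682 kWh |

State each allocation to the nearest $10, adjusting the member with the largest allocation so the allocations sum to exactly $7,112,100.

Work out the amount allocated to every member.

Profit-interest units total 65; metered usage total 20,238.
Blended shares (65% profit-interest units + 35% metered usage): Andrade 0.1265; Lindqvist 0.2528; Ibarra 0.2649; Orozco 0.1290; Dube 0.1250; Petrov 0.1018.
Raw shares: Andrade 899,709.82; Lindqvist 1,797,630.89; Ibarra 1,884,126.65; Orozco 917,460.20; Dube 889,198.75; Petrov 723,973.69.
At nearest $10: Andrade $899,710; Lindqvist $1,797,630; Ibarra $1,884,130; Orozco $917,460; Dube $889,200; Petrov $723,970. Sum = $7,112,100.
Rounded total matches; no reconciliation needed.

Andrade: $899,710 | Lindqvist: $1,797,630 | Ibarra: $1,884,130 | Orozco: $917,460 | Dube: $889,200 | Petrov: $723,970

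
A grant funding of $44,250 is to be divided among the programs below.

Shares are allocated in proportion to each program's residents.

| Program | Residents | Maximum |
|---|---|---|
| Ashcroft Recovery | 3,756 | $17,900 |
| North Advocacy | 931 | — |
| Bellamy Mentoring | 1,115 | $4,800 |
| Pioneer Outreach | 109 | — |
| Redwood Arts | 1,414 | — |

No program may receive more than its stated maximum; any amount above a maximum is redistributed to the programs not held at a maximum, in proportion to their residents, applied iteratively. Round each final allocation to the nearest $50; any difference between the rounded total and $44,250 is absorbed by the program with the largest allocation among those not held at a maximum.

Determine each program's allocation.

Ashcroft Recovery: $17,900 · North Advocacy: $8,200 · Bellamy Mentoring: $4,800 · Pioneer Outreach: $950 · Redwood Arts: $12,400

Residents total: 7,325.
Unconstrained shares: Ashcroft Recovery 22,689.83; North Advocacy 5,624.13; Bellamy Mentoring 6,735.67; Pioneer Outreach 658.46; Redwood Arts 8,541.91.
Cap binds for Ashcroft Recovery ($17,900), Bellamy Mentoring ($4,800); balance $21,550 reallocated over remaining residents 2,454.
Redistributed shares: North Advocacy 8,175.65 → $8,200; Pioneer Outreach 957.19 → $950; Redwood Arts 12,417.16 → $12,400.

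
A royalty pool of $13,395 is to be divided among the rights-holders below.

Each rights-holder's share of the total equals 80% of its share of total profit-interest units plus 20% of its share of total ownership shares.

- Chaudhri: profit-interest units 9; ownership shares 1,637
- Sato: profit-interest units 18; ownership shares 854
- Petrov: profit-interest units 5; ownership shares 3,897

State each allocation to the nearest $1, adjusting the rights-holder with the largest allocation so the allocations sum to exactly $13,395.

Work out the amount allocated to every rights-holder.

Chaudhri: $3,700 · Sato: $6,386 · Petrov: $3,309

Profit-interest units total 32; ownership shares total 6,388.
Combined weights (80% profit-interest units + 20% ownership shares): Chaudhri 0.2763; Sato 0.4767; Petrov 0.2470.
Unrounded shares: Chaudhri 3,700.40; Sato 6,385.90; Petrov 3,308.70.
Rounded to nearest $1: Chaudhri $3,700; Sato $6,386; Petrov $3,309. Sum = $13,395.
No rounding difference to absorb.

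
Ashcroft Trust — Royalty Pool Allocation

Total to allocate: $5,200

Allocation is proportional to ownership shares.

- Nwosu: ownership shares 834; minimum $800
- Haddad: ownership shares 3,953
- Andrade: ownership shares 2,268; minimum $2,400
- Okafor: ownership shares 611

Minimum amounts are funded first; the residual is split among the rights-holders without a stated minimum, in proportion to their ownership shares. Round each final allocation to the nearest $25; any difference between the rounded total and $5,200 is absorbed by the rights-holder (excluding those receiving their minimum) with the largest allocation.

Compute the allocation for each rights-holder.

Fund the minimums — Nwosu $800; Andrade $2,400. Remaining pool $2,000.
Remaining pool split over remaining ownership shares 4,564: Haddad 1,732.25 → $1,725; Okafor 267.75 → $275.

Nwosu: $800; Haddad: $1,725; Andrade: $2,400; Okafor: $275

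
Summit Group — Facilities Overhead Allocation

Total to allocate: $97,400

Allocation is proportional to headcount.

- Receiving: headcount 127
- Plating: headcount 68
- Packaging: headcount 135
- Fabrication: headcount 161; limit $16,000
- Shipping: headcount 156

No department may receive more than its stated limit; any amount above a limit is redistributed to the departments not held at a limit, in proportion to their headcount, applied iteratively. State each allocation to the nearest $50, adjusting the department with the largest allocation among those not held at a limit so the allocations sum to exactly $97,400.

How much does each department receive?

Combined headcount = 647.
Unconstrained shares: Receiving 19,118.70; Plating 10,236.79; Packaging 20,323.03; Fabrication 24,237.09; Shipping 23,484.39.
Cap binds for Fabrication ($16,000); residual $81,400 reallocated over remaining headcount 486.
Shares after redistribution: Receiving 21,271.19 → $21,250; Plating 11,389.30 → $11,400; Packaging 22,611.11 → $22,600; Shipping 26,128.40 → $26,150.

Receiving: $21,250; Plating: $11,400; Packaging: $22,600; Fabrication: $16,000; Shipping: $26,150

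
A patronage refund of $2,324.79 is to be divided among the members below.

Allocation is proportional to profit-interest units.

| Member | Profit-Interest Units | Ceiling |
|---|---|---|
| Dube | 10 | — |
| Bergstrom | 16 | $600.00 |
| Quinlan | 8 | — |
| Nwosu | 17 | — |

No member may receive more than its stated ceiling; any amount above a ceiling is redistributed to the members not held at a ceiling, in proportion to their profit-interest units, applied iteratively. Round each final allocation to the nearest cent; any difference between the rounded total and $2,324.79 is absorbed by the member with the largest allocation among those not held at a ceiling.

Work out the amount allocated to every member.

Dube: $492.80 | Bergstrom: $600.00 | Quinlan: $394.24 | Nwosu: $837.75

Sum of profit-interest units: 51.
Unconstrained shares: Dube 455.8412; Bergstrom 729.3459; Quinlan 364.6729; Nwosu 774.9300.
Cap binds for Bergstrom ($600.00); balance $1,724.79 reallocated over remaining profit-interest units 35.
Shares after redistribution: Dube 492.7971 → $492.80; Quinlan 394.2377 → $394.24; Nwosu 837.7551 → $837.76.
Rounding difference −$0.01 applied to Nwosu → $837.75.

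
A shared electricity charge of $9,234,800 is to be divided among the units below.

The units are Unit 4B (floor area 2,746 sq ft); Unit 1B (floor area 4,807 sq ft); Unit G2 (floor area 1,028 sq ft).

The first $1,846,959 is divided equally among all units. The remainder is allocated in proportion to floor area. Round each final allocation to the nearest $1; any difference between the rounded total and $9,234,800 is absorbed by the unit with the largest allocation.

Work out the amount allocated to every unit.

Unit 4B: $2,979,831 | Unit 1B: $4,754,256 | Unit G2: $1,500,713

First tranche $1,846,959 split equally: $615,653 each.
Remainder $7,387,841 by floor area (total 8,581): Unit 4B 2,364,178.00 → $2,364,178; Unit 1B 4,138,602.92 → $4,138,603; Unit G2 885,060.08 → $885,060.
Totals: Unit 4B $615,653 + $2,364,178 = $2,979,831; Unit 1B $615,653 + $4,138,603 = $4,754,256; Unit G2 $615,653 + $885,060 = $1,500,713.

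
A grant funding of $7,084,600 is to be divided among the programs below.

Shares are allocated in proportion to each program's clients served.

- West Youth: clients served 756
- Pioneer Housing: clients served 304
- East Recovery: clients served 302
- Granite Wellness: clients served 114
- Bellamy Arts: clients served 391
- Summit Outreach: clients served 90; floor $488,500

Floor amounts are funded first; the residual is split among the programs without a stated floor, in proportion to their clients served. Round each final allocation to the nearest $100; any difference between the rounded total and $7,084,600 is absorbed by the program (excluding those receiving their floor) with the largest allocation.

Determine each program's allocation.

West Youth: $2,670,900 · Pioneer Housing: $1,074,000 · East Recovery: $1,067,000 · Granite Wellness: $402,800 · Bellamy Arts: $1,381,400 · Summit Outreach: $488,500

Fund the minimums — Summit Outreach $488,500. Remaining pool $6,596,100.
Remaining pool split over remaining clients served 1,867: West Youth 2,670,943.55 → $2,670,900; Pioneer Housing 1,074,030.21 → $1,074,000; East Recovery 1,066,964.22 → $1,067,000; Granite Wellness 402,761.33 → $402,800; Bellamy Arts 1,381,400.70 → $1,381,400.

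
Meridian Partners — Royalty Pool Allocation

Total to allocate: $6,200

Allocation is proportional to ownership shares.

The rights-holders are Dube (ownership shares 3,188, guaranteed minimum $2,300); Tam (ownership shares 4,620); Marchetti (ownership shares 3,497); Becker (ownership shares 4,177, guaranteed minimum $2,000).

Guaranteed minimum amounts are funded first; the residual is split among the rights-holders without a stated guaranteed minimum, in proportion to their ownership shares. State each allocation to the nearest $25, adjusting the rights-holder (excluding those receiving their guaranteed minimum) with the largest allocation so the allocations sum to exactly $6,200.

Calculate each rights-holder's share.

Minimums first: Dube $2,300; Becker $2,000. Remaining pool $1,900.
Remaining pool split over remaining ownership shares 8,117: Tam 1,081.43 → $1,075; Marchetti 818.57 → $825.

Dube: $2,300; Tam: $1,075; Marchetti: $825; Becker: $2,000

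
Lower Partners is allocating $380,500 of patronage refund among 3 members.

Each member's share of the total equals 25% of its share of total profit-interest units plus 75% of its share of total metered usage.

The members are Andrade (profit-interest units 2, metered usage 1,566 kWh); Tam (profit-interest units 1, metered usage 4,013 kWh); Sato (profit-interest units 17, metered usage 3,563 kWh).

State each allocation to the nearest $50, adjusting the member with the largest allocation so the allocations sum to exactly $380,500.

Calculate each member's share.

Andrade: $58,400 · Tam: $130,050 · Sato: $192,050

Totals — profit-interest units 20, metered usage 9,142.
Combined weights (25% profit-interest units + 75% metered usage): Andrade 0.1535; Tam 0.3417; Sato 0.5048.
Pro-rata amounts: Andrade 58,396.47; Tam 130,025.32; Sato 192,078.21.
After rounding ($50): Andrade $58,400; Tam $130,050; Sato $192,100. Sum = $380,550.
Difference $380,500 − $380,550 = −$50 applied to largest allocation (Sato): Sato becomes $192,050.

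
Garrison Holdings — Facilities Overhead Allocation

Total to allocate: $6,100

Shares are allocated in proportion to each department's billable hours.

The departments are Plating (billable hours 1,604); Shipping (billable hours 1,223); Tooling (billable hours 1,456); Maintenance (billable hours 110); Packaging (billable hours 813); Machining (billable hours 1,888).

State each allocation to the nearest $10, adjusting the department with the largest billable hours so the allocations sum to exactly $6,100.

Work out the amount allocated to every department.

Plating: $1,380 · Shipping: $1,050 · Tooling: $1,250 · Maintenance: $90 · Packaging: $700 · Machining: $1,630

Total billable hours = 1,604 + 1,223 + 1,456 + 110 + 813 + 1,888 = 7,094.
Raw shares: Plating 1,379.25; Shipping 1,051.64; Tooling 1,251.99; Maintenance 94.59; Packaging 699.08; Machining 1,623.46.
Rounded to nearest $10: Plating $1,380; Shipping $1,050; Tooling $1,250; Maintenance $90; Packaging $700; Machining $1,620. Sum = $6,090.
Difference $6,100 − $6,090 = +$10 applied to largest billable hours (Machining): Machining becomes $1,630.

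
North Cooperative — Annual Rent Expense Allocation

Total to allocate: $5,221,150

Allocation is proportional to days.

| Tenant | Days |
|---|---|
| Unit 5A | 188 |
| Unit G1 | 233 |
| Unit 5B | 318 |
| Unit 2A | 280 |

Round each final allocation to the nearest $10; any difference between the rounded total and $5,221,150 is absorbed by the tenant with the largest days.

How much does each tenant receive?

Total days = 1,019.
Unrounded shares: Unit 5A 188/1,019 × $5,221,150 = 963,273.99; Unit G1 233/1,019 × $5,221,150 = 1,193,844.90; Unit 5B 318/1,019 × $5,221,150 = 1,629,367.71; Unit 2A 280/1,019 × $5,221,150 = 1,434,663.40.
After rounding ($10): Unit 5A $963,270; Unit G1 $1,193,840; Unit 5B $1,629,370; Unit 2A $1,434,660. Sum = $5,221,140.
Difference $5,221,150 − $5,221,140 = +$10 applied to largest days (Unit 5B): Unit 5B becomes $1,629,380.

Unit 5A: $963,270; Unit G1: $1,193,840; Unit 5B: $1,629,380; Unit 2A: $1,434,660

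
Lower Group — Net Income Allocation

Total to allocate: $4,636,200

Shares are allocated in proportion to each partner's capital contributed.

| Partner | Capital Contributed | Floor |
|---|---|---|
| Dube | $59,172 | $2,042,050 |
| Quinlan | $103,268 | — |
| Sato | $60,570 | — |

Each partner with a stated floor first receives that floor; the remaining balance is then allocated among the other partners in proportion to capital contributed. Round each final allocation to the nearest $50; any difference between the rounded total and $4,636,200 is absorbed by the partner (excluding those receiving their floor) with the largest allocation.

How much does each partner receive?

Fund the minimums — Dube $2,042,050. Residual $2,594,150.
Residual split over remaining capital contributed 163,838: Quinlan 1,635,107.13 → $1,635,100; Sato 959,042.87 → $959,050.

Dube: $2,042,050; Quinlan: $1,635,100; Sato: $959,050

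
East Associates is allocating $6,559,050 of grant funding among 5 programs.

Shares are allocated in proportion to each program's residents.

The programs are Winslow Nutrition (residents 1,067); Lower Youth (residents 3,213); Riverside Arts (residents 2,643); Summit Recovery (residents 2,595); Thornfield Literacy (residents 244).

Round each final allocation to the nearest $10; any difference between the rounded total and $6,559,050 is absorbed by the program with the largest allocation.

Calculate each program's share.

Combined residents = 9,762.
Raw shares: Winslow Nutrition 1,067/9,762 × $6,559,050 = 716,913.17; Lower Youth 3,213/9,762 × $6,559,050 = 2,158,802.26; Riverside Arts 2,643/9,762 × $6,559,050 = 1,775,821.47; Summit Recovery 2,595/9,762 × $6,559,050 = 1,743,570.45; Thornfield Literacy 244/9,762 × $6,559,050 = 163,942.66.
Rounded to nearest $10: Winslow Nutrition $716,910; Lower Youth $2,158,800; Riverside Arts $1,775,820; Summit Recovery $1,743,570; Thornfield Literacy $163,940. Sum = $6,559,040.
Difference $6,559,050 − $6,559,040 = +$10 applied to largest allocation (Lower Youth): Lower Youth becomes $2,158,810.

Winslow Nutrition: $716,910 | Lower Youth: $2,158,810 | Riverside Arts: $1,775,820 | Summit Recovery: $1,743,570 | Thornfield Literacy: $163,940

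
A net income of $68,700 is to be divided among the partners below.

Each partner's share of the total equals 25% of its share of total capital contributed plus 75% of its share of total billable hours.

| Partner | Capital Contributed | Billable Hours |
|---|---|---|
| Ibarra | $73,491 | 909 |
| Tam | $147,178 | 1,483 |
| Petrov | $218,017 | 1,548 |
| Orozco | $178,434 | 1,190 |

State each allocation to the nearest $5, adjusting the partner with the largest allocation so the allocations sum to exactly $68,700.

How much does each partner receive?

Capital contributed total 617,120; billable hours total 5,130.
Combined weights (25% capital contributed + 75% billable hours): Ibarra 0.1627; Tam 0.2764; Petrov 0.3146; Orozco 0.2463.
Proportional shares: Ibarra 11,175.19; Tam 18,991.14; Petrov 21,615.50; Orozco 16,918.17.
Rounded to nearest $5: Ibarra $11,175; Tam $18,990; Petrov $21,615; Orozco $16,920. Sum = $68,700.
Rounded total matches; no reconciliation needed.

Ibarra: $11,175 | Tam: $18,990 | Petrov: $21,615 | Orozco: $16,920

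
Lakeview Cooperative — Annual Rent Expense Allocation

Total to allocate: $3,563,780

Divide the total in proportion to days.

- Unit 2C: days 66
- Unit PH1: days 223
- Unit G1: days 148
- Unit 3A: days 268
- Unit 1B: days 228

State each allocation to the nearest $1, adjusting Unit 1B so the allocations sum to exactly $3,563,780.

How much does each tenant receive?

Unit 2C: $252,100 | Unit PH1: $851,793 | Unit G1: $565,316 | Unit 3A: $1,023,680 | Unit 1B: $870,891

Sum of days: 933.
Proportional shares: Unit 2C 66/933 × $3,563,780 = 252,100.19; Unit PH1 223/933 × $3,563,780 = 851,793.08; Unit G1 148/933 × $3,563,780 = 565,315.58; Unit 3A 268/933 × $3,563,780 = 1,023,679.57; Unit 1B 228/933 × $3,563,780 = 870,891.58.
At nearest $1: Unit 2C $252,100; Unit PH1 $851,793; Unit G1 $565,316; Unit 3A $1,023,680; Unit 1B $870,892. Sum = $3,563,781.
Difference $3,563,780 − $3,563,781 = −$1 applied to Unit 1B: Unit 1B becomes $870,891.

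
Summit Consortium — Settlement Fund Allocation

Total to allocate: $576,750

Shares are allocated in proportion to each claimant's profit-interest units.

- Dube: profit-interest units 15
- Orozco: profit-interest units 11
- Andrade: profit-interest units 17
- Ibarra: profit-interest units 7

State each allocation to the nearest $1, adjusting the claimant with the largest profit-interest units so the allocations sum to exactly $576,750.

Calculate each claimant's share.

Dube: $173,025 · Orozco: $126,885 · Andrade: $196,095 · Ibarra: $80,745

Combined profit-interest units = 15 + 11 + 17 + 7 = 50.
Raw shares: Dube 173,025.00; Orozco 126,885.00; Andrade 196,095.00; Ibarra 80,745.00.
Rounded to nearest $1: Dube $173,025; Orozco $126,885; Andrade $196,095; Ibarra $80,745. Sum = $576,750.
No rounding difference to absorb.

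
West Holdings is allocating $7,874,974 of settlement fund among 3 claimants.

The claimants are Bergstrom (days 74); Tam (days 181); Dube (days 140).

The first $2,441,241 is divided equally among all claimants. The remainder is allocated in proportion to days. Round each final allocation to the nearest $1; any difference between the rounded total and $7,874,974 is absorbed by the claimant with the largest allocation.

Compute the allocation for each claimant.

Equal tier: $2,441,241 ÷ 3 = $813,747 apiece.
Remainder $5,433,733 by days (total 395): Bergstrom 1,017,965.17 → $1,017,965; Tam 2,489,887.78 → $2,489,888; Dube 1,925,880.05 → $1,925,880.
Totals: Bergstrom $813,747 + $1,017,965 = $1,831,712; Tam $813,747 + $2,489,888 = $3,303,635; Dube $813,747 + $1,925,880 = $2,739,627.

Bergstrom: $1,831,712 · Tam: $3,303,635 · Dube: $2,739,627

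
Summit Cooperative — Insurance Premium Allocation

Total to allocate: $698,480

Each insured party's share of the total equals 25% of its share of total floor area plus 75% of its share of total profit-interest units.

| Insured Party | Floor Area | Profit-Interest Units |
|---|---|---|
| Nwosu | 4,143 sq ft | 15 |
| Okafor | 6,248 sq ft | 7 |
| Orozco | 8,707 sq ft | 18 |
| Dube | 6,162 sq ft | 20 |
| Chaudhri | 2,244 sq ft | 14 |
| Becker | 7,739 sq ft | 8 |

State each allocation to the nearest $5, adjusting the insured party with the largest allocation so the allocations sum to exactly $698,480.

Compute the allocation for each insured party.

Nwosu: $116,355 | Okafor: $75,675 | Orozco: $158,135 | Dube: $158,300 | Chaudhri: $100,560 | Becker: $89,455

Totals — floor area 35,243, profit-interest units 82.
Combined weights (25% floor area + 75% profit-interest units): Nwosu 0.1666; Okafor 0.1083; Orozco 0.2264; Dube 0.2266; Chaudhri 0.1440; Becker 0.1281.
Proportional shares: Nwosu 116,355.55; Okafor 75,676.99; Orozco 158,134.60; Dube 158,301.86; Chaudhri 100,557.96; Becker 89,453.05.
After rounding ($5): Nwosu $116,355; Okafor $75,675; Orozco $158,135; Dube $158,300; Chaudhri $100,560; Becker $89,455. Sum = $698,480.
Sum already equals the total — no adjustment.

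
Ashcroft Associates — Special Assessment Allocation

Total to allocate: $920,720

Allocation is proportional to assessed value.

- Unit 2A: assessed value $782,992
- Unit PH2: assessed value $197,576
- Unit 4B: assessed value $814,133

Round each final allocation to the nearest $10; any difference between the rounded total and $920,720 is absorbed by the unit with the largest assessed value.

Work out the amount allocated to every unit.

Combined assessed value = 782,992 + 197,576 + 814,133 = 1,794,701.
Proportional shares: Unit 2A 401,691.64; Unit PH2 101,360.71; Unit 4B 417,667.64.
After rounding ($10): Unit 2A $401,690; Unit PH2 $101,360; Unit 4B $417,670. Sum = $920,720.
Rounded total matches; no reconciliation needed.

Unit 2A: $401,690 | Unit PH2: $101,360 | Unit 4B: $417,670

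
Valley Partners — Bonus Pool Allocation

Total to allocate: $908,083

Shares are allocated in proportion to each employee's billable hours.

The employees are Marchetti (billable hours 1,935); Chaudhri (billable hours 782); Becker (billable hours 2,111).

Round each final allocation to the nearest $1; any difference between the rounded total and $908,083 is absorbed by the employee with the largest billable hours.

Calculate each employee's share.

Marchetti: $363,948 · Chaudhri: $147,084 · Becker: $397,051

Combined billable hours = 1,935 + 782 + 2,111 = 4,828.
Unrounded shares: Marchetti 363,947.93; Chaudhri 147,083.87; Becker 397,051.20.
At nearest $1: Marchetti $363,948; Chaudhri $147,084; Becker $397,051. Sum = $908,083.
Sum already equals the total — no adjustment.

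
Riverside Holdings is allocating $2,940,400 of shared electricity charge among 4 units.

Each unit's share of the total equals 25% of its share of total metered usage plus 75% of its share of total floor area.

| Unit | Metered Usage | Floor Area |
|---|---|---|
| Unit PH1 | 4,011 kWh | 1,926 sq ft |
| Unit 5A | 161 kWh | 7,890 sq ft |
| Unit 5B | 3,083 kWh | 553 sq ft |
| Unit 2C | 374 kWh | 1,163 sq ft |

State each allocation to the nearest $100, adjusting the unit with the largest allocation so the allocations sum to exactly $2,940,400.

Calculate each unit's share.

Unit PH1: $754,800 · Unit 5A: $1,524,400 · Unit 5B: $402,800 · Unit 2C: $258,400

Totals — metered usage 7,629, floor area 11,532.
Combined weights (25% metered usage + 75% floor area): Unit PH1 0.2567; Unit 5A 0.5184; Unit 5B 0.1370; Unit 2C 0.0879.
Unrounded shares: Unit PH1 754,798.89; Unit 5A 1,524,342.40; Unit 5B 402,817.48; Unit 2C 258,441.23.
After rounding ($100): Unit PH1 $754,800; Unit 5A $1,524,300; Unit 5B $402,800; Unit 2C $258,400. Sum = $2,940,300.
Difference $2,940,400 − $2,940,300 = +$100 applied to largest allocation (Unit 5A): Unit 5A becomes $1,524,400.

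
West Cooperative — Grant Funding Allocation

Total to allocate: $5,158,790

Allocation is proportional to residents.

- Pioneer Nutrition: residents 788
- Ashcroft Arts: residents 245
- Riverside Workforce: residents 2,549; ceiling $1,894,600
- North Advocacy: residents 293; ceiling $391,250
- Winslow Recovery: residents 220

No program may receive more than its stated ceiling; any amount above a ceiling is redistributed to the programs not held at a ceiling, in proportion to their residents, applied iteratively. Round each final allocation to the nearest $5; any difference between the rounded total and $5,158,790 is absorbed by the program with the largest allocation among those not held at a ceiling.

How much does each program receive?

Residents total: 4,095.
Proportional shares (ignoring caps): Pioneer Nutrition 992,704.89; Ashcroft Arts 308,645.56; Riverside Workforce 3,211,173.56; North Advocacy 369,114.89; Winslow Recovery 277,151.11.
Capped: Riverside Workforce ($1,894,600); remaining pool $3,264,190 reallocated over remaining residents 1,546.
Capped: North Advocacy ($391,250); remaining pool $2,872,940 reallocated over remaining residents 1,253.
Shares after redistribution: Pioneer Nutrition 1,806,765.14 → $1,806,765; Ashcroft Arts 561,748.04 → $561,750; Winslow Recovery 504,426.82 → $504,425.

Pioneer Nutrition: $1,806,765; Ashcroft Arts: $561,750; Riverside Workforce: $1,894,600; North Advocacy: $391,250; Winslow Recovery: $504,425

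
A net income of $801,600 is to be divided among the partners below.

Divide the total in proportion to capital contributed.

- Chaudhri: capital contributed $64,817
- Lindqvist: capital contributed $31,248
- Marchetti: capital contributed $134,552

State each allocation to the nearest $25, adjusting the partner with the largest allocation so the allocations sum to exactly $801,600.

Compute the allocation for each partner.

Chaudhri: $225,300 | Lindqvist: $108,625 | Marchetti: $467,675

Capital contributed total: 230,617.
Raw shares: Chaudhri 64,817/230,617 × $801,600 = 225,296.95; Lindqvist 31,248/230,617 × $801,600 = 108,614.70; Marchetti 134,552/230,617 × $801,600 = 467,688.35.
At nearest $25: Chaudhri $225,300; Lindqvist $108,625; Marchetti $467,700. Sum = $801,625.
Difference $801,600 − $801,625 = −$25 applied to largest allocation (Marchetti): Marchetti becomes $467,675.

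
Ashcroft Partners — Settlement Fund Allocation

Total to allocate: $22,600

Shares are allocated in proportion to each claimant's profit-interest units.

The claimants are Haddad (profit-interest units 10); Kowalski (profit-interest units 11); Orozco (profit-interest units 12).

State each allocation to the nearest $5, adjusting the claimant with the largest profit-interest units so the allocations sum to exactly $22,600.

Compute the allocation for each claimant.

Profit-interest units total: 33.
Raw shares: Haddad 10/33 × $22,600 = 6,848.48; Kowalski 11/33 × $22,600 = 7,533.33; Orozco 12/33 × $22,600 = 8,218.18.
Rounded to nearest $5: Haddad $6,850; Kowalski $7,535; Orozco $8,220. Sum = $22,605.
Difference $22,600 − $22,605 = −$5 applied to largest profit-interest units (Orozco): Orozco becomes $8,215.

Haddad: $6,850; Kowalski: $7,535; Orozco: $8,215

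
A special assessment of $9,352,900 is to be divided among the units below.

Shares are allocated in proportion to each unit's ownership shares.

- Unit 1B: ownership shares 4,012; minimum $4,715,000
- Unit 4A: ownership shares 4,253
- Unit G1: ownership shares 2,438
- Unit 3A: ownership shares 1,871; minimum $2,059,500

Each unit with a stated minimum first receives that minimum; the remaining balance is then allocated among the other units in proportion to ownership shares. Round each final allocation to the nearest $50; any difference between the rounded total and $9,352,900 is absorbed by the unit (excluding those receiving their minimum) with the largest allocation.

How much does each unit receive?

Minimums first: Unit 1B $4,715,000; Unit 3A $2,059,500. Residual $2,578,400.
Residual split over remaining ownership shares 6,691: Unit 4A 1,638,908.26 → $1,638,900; Unit G1 939,491.74 → $939,500.

Unit 1B: $4,715,000; Unit 4A: $1,638,900; Unit G1: $939,500; Unit 3A: $2,059,500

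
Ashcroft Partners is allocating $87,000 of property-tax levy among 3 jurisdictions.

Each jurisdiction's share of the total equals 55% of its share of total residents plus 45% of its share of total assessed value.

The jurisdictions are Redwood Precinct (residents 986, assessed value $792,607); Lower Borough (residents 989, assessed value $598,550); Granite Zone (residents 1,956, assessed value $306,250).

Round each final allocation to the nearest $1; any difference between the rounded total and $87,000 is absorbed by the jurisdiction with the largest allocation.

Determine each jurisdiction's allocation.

Redwood Precinct: $30,283; Lower Borough: $25,844; Granite Zone: $30,873

Totals — residents 3,931, assessed value 1,697,407.
Composite weights (55% residents + 45% assessed value): Redwood Precinct 0.3481; Lower Borough 0.2971; Granite Zone 0.3549.
Unrounded shares: Redwood Precinct 30,283.22; Lower Borough 25,843.89; Granite Zone 30,872.89.
At nearest $1: Redwood Precinct $30,283; Lower Borough $25,844; Granite Zone $30,873. Sum = $87,000.
Sum already equals the total — no adjustment.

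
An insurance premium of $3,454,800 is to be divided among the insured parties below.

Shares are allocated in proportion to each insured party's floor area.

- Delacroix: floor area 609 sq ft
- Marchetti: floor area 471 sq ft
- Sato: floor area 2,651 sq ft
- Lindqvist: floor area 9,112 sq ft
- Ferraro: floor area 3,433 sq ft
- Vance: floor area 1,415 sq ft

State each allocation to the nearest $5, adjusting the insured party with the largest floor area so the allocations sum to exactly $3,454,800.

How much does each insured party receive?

Delacroix: $118,930 · Marchetti: $91,980 · Sato: $517,700 · Lindqvist: $1,779,445 · Ferraro: $670,415 · Vance: $276,330

Floor area total: 609 + 471 + 2,651 + 9,112 + 3,433 + 1,415 = 17,691.
Proportional shares: Delacroix 118,929.01; Marchetti 91,979.58; Sato 517,702.49; Lindqvist 1,779,443.65; Ferraro 670,415.94; Vance 276,329.32.
Rounded to nearest $5: Delacroix $118,930; Marchetti $91,980; Sato $517,700; Lindqvist $1,779,445; Ferraro $670,415; Vance $276,330. Sum = $3,454,800.
Sum already equals the total — no adjustment.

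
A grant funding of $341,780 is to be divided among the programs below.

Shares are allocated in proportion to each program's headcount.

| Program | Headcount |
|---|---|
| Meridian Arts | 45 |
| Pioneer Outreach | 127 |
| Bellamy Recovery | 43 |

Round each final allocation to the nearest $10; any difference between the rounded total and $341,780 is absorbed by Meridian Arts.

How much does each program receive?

Meridian Arts: $71,530 | Pioneer Outreach: $201,890 | Bellamy Recovery: $68,360

Sum of headcount: 215.
Unrounded shares: Meridian Arts 45/215 × $341,780 = 71,535.35; Pioneer Outreach 127/215 × $341,780 = 201,888.65; Bellamy Recovery 43/215 × $341,780 = 68,356.00.
At nearest $10: Meridian Arts $71,540; Pioneer Outreach $201,890; Bellamy Recovery $68,360. Sum = $341,790.
Difference $341,780 − $341,790 = −$10 applied to Meridian Arts: Meridian Arts becomes $71,530.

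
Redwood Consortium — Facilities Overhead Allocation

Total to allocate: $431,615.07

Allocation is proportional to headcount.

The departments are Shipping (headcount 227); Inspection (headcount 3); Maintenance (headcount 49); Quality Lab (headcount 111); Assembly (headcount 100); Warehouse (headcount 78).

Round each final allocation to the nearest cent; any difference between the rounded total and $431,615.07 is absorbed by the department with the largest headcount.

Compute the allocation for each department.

Headcount total: 227 + 3 + 49 + 111 + 100 + 78 = 568.
Proportional shares: Shipping 172,494.0509; Inspection 2,279.6571; Maintenance 37,234.3986; Quality Lab 84,347.3112; Assembly 75,988.5687; Warehouse 59,271.0836.
After rounding (cent): Shipping $172,494.05; Inspection $2,279.66; Maintenance $37,234.40; Quality Lab $84,347.31; Assembly $75,988.57; Warehouse $59,271.08. Sum = $431,615.07.
No rounding difference to absorb.

Shipping: $172,494.05 | Inspection: $2,279.66 | Maintenance: $37,234.40 | Quality Lab: $84,347.31 | Assembly: $75,988.57 | Warehouse: $59,271.08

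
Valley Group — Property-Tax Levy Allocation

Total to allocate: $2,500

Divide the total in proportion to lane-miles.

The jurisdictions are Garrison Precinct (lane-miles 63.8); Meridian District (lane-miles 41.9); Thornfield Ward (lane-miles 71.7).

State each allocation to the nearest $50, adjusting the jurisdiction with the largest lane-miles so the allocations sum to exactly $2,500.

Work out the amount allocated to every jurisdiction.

Combined lane-miles = 63.8 + 41.9 + 71.7 = 177.4.
Unrounded shares: Garrison Precinct 899.10; Meridian District 590.47; Thornfield Ward 1,010.43.
At nearest $50: Garrison Precinct $900; Meridian District $600; Thornfield Ward $1,000. Sum = $2,500.
No rounding difference to absorb.

Garrison Precinct: $900 | Meridian District: $600 | Thornfield Ward: $1,000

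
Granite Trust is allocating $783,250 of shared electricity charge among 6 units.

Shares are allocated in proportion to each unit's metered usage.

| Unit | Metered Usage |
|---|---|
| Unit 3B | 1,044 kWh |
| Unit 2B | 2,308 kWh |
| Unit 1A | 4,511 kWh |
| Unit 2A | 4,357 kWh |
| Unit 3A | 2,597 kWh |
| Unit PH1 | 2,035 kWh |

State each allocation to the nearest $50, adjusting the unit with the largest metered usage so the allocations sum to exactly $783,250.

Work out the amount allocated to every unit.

Sum of metered usage: 16,852.
Raw shares: Unit 3B 1,044/16,852 × $783,250 = 48,523.20; Unit 2B 2,308/16,852 × $783,250 = 107,271.60; Unit 1A 4,511/16,852 × $783,250 = 209,662.99; Unit 2A 4,357/16,852 × $783,250 = 202,505.36; Unit 3A 2,597/16,852 × $783,250 = 120,703.79; Unit PH1 2,035/16,852 × $783,250 = 94,583.06.
At nearest $50: Unit 3B $48,500; Unit 2B $107,250; Unit 1A $209,650; Unit 2A $202,500; Unit 3A $120,700; Unit PH1 $94,600. Sum = $783,200.
Difference $783,250 − $783,200 = +$50 applied to largest metered usage (Unit 1A): Unit 1A becomes $209,700.

Unit 3B: $48,500 | Unit 2B: $107,250 | Unit 1A: $209,700 | Unit 2A: $202,500 | Unit 3A: $120,700 | Unit PH1: $94,600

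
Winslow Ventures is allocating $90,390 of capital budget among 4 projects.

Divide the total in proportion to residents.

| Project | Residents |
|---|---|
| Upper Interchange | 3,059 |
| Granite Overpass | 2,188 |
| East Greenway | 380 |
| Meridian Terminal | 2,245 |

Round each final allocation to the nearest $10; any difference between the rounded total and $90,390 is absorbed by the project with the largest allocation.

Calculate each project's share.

Combined residents = 7,872.
Pro-rata amounts: Upper Interchange 3,059/7,872 × $90,390 = 35,124.87; Granite Overpass 2,188/7,872 × $90,390 = 25,123.64; East Greenway 380/7,872 × $90,390 = 4,363.34; Meridian Terminal 2,245/7,872 × $90,390 = 25,778.14.
After rounding ($10): Upper Interchange $35,120; Granite Overpass $25,120; East Greenway $4,360; Meridian Terminal $25,780. Sum = $90,380.
Difference $90,390 − $90,380 = +$10 applied to largest allocation (Upper Interchange): Upper Interchange becomes $35,130.

Upper Interchange: $35,130; Granite Overpass: $25,120; East Greenway: $4,360; Meridian Terminal: $25,780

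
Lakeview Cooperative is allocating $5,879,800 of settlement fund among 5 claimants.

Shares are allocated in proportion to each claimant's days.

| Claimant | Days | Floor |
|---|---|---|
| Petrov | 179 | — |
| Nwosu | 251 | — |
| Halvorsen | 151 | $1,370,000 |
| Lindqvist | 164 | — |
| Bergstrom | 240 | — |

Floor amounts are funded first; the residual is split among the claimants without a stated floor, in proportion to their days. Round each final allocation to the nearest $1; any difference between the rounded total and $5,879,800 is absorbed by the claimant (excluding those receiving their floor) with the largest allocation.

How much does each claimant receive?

Fund the minimums — Halvorsen $1,370,000. Remaining pool $4,509,800.
Remaining pool split over remaining days 834: Petrov 967,930.70 → $967,931; Nwosu 1,357,265.95 → $1,357,266; Lindqvist 886,819.18 → $886,819; Bergstrom 1,297,784.17 → $1,297,784.

Petrov: $967,931; Nwosu: $1,357,266; Halvorsen: $1,370,000; Lindqvist: $886,819; Bergstrom: $1,297,784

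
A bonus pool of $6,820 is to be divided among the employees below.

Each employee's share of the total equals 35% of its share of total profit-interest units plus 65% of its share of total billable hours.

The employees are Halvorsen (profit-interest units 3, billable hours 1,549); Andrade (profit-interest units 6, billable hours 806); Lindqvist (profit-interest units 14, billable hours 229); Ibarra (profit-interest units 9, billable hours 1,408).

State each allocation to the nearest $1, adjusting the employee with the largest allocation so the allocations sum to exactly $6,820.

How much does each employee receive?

Totals — profit-interest units 32, billable hours 3,992.
Combined weights (35% profit-interest units + 65% billable hours): Halvorsen 0.2850; Andrade 0.1969; Lindqvist 0.1904; Ibarra 0.3277.
Raw shares: Halvorsen 1,943.90; Andrade 1,342.60; Lindqvist 1,298.61; Ibarra 2,234.89.
Rounded to nearest $1: Halvorsen $1,944; Andrade $1,343; Lindqvist $1,299; Ibarra $2,235. Sum = $6,821.
Difference $6,820 − $6,821 = −$1 applied to largest allocation (Ibarra): Ibarra becomes $2,234.

Halvorsen: $1,944; Andrade: $1,343; Lindqvist: $1,299; Ibarra: $2,234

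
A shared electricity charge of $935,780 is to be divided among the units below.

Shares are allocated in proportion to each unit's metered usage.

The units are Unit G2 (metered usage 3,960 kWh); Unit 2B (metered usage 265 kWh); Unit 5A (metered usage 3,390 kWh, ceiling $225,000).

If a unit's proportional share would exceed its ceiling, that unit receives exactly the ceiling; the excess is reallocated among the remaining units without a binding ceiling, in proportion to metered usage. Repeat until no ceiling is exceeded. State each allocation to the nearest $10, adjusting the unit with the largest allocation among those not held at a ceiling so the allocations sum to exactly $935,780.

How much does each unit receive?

Combined metered usage = 7,615.
Proportional shares (ignoring caps): Unit G2 486,630.18; Unit 2B 32,564.90; Unit 5A 416,584.92.
Held at cap: Unit 5A ($225,000); balance $710,780 reallocated over remaining metered usage 4,225.
Remaining shares: Unit G2 666,198.53 → $666,200; Unit 2B 44,581.47 → $44,580.

Unit G2: $666,200 · Unit 2B: $44,580 · Unit 5A: $225,000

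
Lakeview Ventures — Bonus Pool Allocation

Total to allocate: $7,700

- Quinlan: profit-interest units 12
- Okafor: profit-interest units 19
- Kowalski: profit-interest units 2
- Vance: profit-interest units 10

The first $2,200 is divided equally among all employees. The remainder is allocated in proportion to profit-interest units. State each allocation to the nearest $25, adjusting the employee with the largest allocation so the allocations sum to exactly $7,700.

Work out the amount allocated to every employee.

Quinlan: $2,075 · Okafor: $3,000 · Kowalski: $800 · Vance: $1,825

Equal tier: $2,200 ÷ 4 = $550 apiece.
Remainder $5,500 by profit-interest units (total 43): Quinlan 1,534.88 → $1,525; Okafor 2,430.23 → $2,425; Kowalski 255.81 → $250; Vance 1,279.07 → $1,275.
Rounding difference +$25 on remainder applied to Okafor.
Totals: Quinlan $550 + $1,525 = $2,075; Okafor $550 + $2,450 = $3,000; Kowalski $550 + $250 = $800; Vance $550 + $1,275 = $1,825.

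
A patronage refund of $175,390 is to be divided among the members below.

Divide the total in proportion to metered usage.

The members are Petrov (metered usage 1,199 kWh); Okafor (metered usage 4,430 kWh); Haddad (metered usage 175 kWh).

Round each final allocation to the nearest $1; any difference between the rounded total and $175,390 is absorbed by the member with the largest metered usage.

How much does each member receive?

Total metered usage = 1,199 + 4,430 + 175 = 5,804.
Raw shares: Petrov 36,232.36; Okafor 133,869.35; Haddad 5,288.29.
At nearest $1: Petrov $36,232; Okafor $133,869; Haddad $5,288. Sum = $175,389.
Difference $175,390 − $175,389 = +$1 applied to largest metered usage (Okafor): Okafor becomes $133,870.

Petrov: $36,232 | Okafor: $133,870 | Haddad: $5,288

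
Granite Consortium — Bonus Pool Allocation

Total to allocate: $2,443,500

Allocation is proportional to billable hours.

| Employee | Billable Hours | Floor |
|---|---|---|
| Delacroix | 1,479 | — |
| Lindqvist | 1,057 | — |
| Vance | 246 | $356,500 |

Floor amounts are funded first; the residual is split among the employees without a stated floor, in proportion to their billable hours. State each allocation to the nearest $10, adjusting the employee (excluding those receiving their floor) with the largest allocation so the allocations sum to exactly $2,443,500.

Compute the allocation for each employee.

Delacroix: $1,217,140 | Lindqvist: $869,860 | Vance: $356,500

Minimums first: Vance $356,500. Residual $2,087,000.
Residual split over remaining billable hours 2,536: Delacroix 1,217,142.35 → $1,217,140; Lindqvist 869,857.65 → $869,860.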